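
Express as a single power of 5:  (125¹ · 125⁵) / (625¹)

125¹ = 5^3; 125⁵ = 5^15; 625¹ = 5^4
Combine exponents: 5^14

5^14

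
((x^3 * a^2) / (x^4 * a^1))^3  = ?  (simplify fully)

a^3/x^3

Inside the bracket: (x^-1) * a^1
Raise to the power 3: (x^-3) * a^3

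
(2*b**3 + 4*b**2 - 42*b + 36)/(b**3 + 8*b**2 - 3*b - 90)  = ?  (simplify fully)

(2*b - 2)/(b + 5)

Factor: 2*b**3 + 4*b**2 - 42*b + 36 = 2*(b - 1)*(b - 3)*(b + 6);  b**3 + 8*b**2 - 3*b - 90 = (b + 6)*(b - 3)*(b + 5)
Cancel the common factors (b + 6), (b - 3).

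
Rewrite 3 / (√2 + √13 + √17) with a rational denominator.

(-3*√442 - 3*√17 + 9*√13 + 42*√2)/50

Group as (√2 + √13) + √17; multiply by (√2 + √13) - √17, then rationalise the remaining surd.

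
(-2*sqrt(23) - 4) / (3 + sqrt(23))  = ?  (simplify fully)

Multiply numerator and denominator by -sqrt(23) + 3.
Denominator becomes -14; numerator becomes -2*sqrt(23) + 34.

(-17 + sqrt(23))/7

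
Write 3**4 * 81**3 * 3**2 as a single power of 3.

3**18

3**4 = 3**4; 81**3 = 3**12; 3**2 = 3**2
Combine exponents: 3**18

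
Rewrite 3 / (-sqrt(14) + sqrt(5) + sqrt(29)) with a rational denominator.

Group as (sqrt(5) + sqrt(29)) - sqrt(14); multiply by (sqrt(5) + sqrt(29)) + sqrt(14), then rationalise the remaining surd.

(-10*sqrt(14) - 5*sqrt(29) + 19*sqrt(5) + sqrt(2030))/30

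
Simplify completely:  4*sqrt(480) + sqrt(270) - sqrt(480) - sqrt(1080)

4*sqrt(480) = 16*sqrt(30); sqrt(270) = 3*sqrt(30); sqrt(480) = 4*sqrt(30); sqrt(1080) = 6*sqrt(30)
Combine: (16 + 3 - 4 - 6)·sqrt(30) = 9*sqrt(30)

9*sqrt(30)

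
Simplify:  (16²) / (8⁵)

16² = 2^8; 8⁵ = 2^15
Combine exponents: 2^(-7)

2^(-7)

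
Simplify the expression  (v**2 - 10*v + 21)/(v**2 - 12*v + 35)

Factor: v**2 - 10*v + 21 = (v - 7)*(v - 3);  v**2 - 12*v + 35 = (v - 5)*(v - 7)
Cancel the common factor (v - 7).

(v - 3)/(v - 5)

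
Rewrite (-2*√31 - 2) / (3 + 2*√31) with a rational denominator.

(-118 + 2*√31)/115

Multiply numerator and denominator by -2*√31 + 3.
Denominator becomes -115; numerator becomes -2*√31 + 118.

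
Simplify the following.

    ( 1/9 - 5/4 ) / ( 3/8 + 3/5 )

Numerator: 1/9 - 5/4 = -41/36
Denominator: 3/8 + 3/5 = 39/40
Divide: (-41/36) · (40/39) = -410/351

-410/351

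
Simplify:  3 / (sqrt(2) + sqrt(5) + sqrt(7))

(-3*sqrt(70) + 6*sqrt(5) + 15*sqrt(2))/20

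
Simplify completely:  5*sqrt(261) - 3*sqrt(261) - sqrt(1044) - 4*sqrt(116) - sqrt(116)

5*sqrt(261) = 15*sqrt(29); 3*sqrt(261) = 9*sqrt(29); sqrt(1044) = 6*sqrt(29); 4*sqrt(116) = 8*sqrt(29); sqrt(116) = 2*sqrt(29)
Combine: (15 - 9 - 6 - 8 - 2)·sqrt(29) = -10*sqrt(29)

-10*sqrt(29)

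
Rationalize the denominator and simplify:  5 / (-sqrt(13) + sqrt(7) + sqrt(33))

(-27*sqrt(13) - 13*sqrt(33) + 39*sqrt(7) + 2*sqrt(3003))/39

Group as (sqrt(7) + sqrt(33)) - sqrt(13); multiply by (sqrt(7) + sqrt(33)) + sqrt(13), then rationalise the remaining surd.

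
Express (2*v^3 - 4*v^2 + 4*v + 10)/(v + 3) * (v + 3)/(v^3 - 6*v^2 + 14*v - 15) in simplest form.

(2*v + 2)/(v - 3)

Factor: 2*v^3 - 4*v^2 + 4*v + 10 = 2*(v + 1)*(v^2 - 3*v + 5);  v^3 - 6*v^2 + 14*v - 15 = (v - 3)*(v^2 - 3*v + 5)
Cancel the common factors (v^2 - 3*v + 5), (v + 3).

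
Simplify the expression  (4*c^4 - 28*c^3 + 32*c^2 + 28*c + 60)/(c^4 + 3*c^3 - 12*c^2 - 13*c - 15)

Factor: 4*c^4 - 28*c^3 + 32*c^2 + 28*c + 60 = 4*(c - 3)*(c^2 + c + 1)*(c - 5);  c^4 + 3*c^3 - 12*c^2 - 13*c - 15 = (c - 3)*(c + 5)*(c^2 + c + 1)
Cancel the common factors (c^2 + c + 1), (c - 3).

(4*c - 20)/(c + 5)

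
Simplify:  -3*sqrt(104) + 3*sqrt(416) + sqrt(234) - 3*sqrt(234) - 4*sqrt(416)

3*sqrt(104) = 6*sqrt(26); 3*sqrt(416) = 12*sqrt(26); sqrt(234) = 3*sqrt(26); 3*sqrt(234) = 9*sqrt(26); 4*sqrt(416) = 16*sqrt(26)
Combine: (-6 + 12 + 3 - 9 - 16)·sqrt(26) = -16*sqrt(26)

-16*sqrt(26)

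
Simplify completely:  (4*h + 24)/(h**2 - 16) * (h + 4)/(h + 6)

4/(h - 4)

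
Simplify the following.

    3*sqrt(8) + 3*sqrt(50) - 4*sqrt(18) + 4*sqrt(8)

17*sqrt(2)

3*sqrt(8) = 6*sqrt(2); 3*sqrt(50) = 15*sqrt(2); 4*sqrt(18) = 12*sqrt(2); 4*sqrt(8) = 8*sqrt(2)
Combine: (6 + 15 - 12 + 8)·sqrt(2) = 17*sqrt(2)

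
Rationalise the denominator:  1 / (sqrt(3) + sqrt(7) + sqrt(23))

(-19*sqrt(7) - 27*sqrt(3) + 2*sqrt(483) + 13*sqrt(23))/85

Group as (sqrt(7) + sqrt(23)) + sqrt(3); multiply by (sqrt(7) + sqrt(23)) - sqrt(3), then rationalise the remaining surd.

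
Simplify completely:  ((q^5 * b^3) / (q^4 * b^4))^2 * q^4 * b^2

Inside the bracket: q^1 * (b^-1)
Raise to the power 2: q^2 * (b^-2)
Multiply by q^4 * b^2: add exponents.

q^6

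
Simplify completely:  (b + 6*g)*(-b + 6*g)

-b**2 + 36*g**2

Difference of squares with P = 6*g, Q = b.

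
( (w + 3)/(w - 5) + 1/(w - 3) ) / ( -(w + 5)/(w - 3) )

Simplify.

(-w**2 - w + 14)/(w**2 - 25)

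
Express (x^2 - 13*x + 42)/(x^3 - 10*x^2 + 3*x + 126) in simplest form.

Factor: x^2 - 13*x + 42 = (x - 6)*(x - 7);  x^3 - 10*x^2 + 3*x + 126 = (x + 3)*(x - 6)*(x - 7)
Cancel the common factors (x - 6), (x - 7).

1/(x + 3)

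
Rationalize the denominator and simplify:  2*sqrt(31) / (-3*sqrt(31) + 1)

Multiply numerator and denominator by 1 + 3*sqrt(31).
Denominator becomes -278; numerator becomes 2*sqrt(31) + 186.

(-93 - sqrt(31))/139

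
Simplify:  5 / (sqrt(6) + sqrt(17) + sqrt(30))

Group as (sqrt(17) + sqrt(30)) + sqrt(6); multiply by (sqrt(17) + sqrt(30)) - sqrt(6), then rationalise the remaining surd.

(-60*sqrt(85) - 35*sqrt(30) + 95*sqrt(17) + 205*sqrt(6))/359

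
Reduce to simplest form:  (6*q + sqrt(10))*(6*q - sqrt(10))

36*q^2 - 10

(6*q)^2 - (sqrt(10))^2 = 36*q^2 - 10.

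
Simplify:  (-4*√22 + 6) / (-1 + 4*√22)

Multiply numerator and denominator by -4*√22 - 1.
Denominator becomes -351; numerator becomes -20*√22 + 346.

(-346 + 20*√22)/351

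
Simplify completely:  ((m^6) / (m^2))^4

Inside the bracket: m^4
Raise to the power 4: m^16

m^16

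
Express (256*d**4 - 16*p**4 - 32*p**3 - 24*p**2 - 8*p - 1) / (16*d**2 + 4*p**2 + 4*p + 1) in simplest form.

Difference of fourth powers: factor out (16*d**2 + (2*p + 1)**2).

16*d**2 - 4*p**2 - 4*p - 1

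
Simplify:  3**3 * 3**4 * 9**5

3**17

3**3 = 3**3; 3**4 = 3**4; 9**5 = 3**10
Combine exponents: 3**17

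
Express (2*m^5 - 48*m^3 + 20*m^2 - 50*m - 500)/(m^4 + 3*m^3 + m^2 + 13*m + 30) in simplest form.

(2*m^2 - 50)/(m + 3)

Factor: 2*m^5 - 48*m^3 + 20*m^2 - 50*m - 500 = 2*(m - 5)*(m^2 - 2*m + 5)*(m + 5)*(m + 2);  m^4 + 3*m^3 + m^2 + 13*m + 30 = (m^2 - 2*m + 5)*(m + 2)*(m + 3)
Cancel the common factors (m^2 - 2*m + 5), (m + 2).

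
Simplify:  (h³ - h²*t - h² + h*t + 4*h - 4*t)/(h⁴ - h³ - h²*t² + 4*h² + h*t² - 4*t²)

1/(h + t)

Factor: h³ - h²*t - h² + h*t + 4*h - 4*t = (h - t)·(h² - h + 4);  h⁴ - h³ - h²*t² + 4*h² + h*t² - 4*t² = (h - t)·(h² - h + 4)·(h + t)
Cancel the common factors (h² - h + 4), (h - t).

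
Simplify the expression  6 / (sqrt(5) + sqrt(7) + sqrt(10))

(-15*sqrt(14) + 3*sqrt(10) + 12*sqrt(7) + 18*sqrt(5))/34

Group as (sqrt(5) + sqrt(7)) + sqrt(10); multiply by (sqrt(5) + sqrt(7)) - sqrt(10), then rationalise the remaining surd.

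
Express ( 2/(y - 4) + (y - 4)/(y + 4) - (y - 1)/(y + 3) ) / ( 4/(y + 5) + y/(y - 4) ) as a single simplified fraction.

(-2*y³ + 12*y² + 166*y + 280)/(y⁴ + 16*y³ + 59*y² - 4*y - 192)

Numerator: 2/(y - 4) + (y - 4)/(y + 4) - (y - 1)/(y + 3) = (-2*y² + 22*y + 56)/(y³ + 3*y² - 16*y - 48)
Denominator: 4/(y + 5) + y/(y - 4) = (y² + 9*y - 16)/(y² + y - 20)
Divide: ((-2*y² + 22*y + 56)/(y³ + 3*y² - 16*y - 48)) · ((y² + y - 20)/(y² + 9*y - 16)) = (-2*y³ + 12*y² + 166*y + 280)/(y⁴ + 16*y³ + 59*y² - 4*y - 192)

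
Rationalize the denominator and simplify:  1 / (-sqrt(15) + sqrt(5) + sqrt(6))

(2*sqrt(15) + 7*sqrt(6) + 8*sqrt(5) + 15*sqrt(2))/52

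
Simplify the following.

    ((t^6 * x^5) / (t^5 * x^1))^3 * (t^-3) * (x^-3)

x^9

Inside the bracket: t^1 * x^4
Raise to the power 3: t^3 * x^12
Multiply by (t^-3) * (x^-3): add exponents.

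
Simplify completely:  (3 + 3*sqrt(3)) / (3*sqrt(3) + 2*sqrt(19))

Multiply numerator and denominator by -2*sqrt(19) + 3*sqrt(3).
Denominator becomes -49; numerator becomes -6*sqrt(57) - 6*sqrt(19) + 9*sqrt(3) + 27.

(-27 - 9*sqrt(3) + 6*sqrt(19) + 6*sqrt(57))/49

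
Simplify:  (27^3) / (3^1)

27^3 = 3^9; 3^1 = 3^1
Combine exponents: 3^8

3^8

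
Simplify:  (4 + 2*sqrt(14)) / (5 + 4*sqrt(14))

(6*sqrt(14) + 92)/199

Multiply numerator and denominator by -4*sqrt(14) + 5.
Denominator becomes -199; numerator becomes -92 - 6*sqrt(14).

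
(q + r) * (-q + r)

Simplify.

-q^2 + r^2

Telescope via difference of squares: (r+q)(r-q) = -q^2 + r^2.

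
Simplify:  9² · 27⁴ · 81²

3^24

9² = 3^4; 27⁴ = 3^12; 81² = 3^8
Combine exponents: 3^24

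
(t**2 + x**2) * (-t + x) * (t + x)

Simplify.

Telescope via difference of squares: (x+t)(x-t) = -t**2 + x**2, then repeat with the next factor.

-t**4 + x**4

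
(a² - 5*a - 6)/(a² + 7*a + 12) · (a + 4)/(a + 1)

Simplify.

(a - 6)/(a + 3)

Factor: a² - 5*a - 6 = (a - 6)·(a + 1);  a² + 7*a + 12 = (a + 3)·(a + 4)
Cancel the common factors (a + 4), (a + 1).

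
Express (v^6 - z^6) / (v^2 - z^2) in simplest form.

Factor v^6 - z^6 and cancel (v^2 - z^2).

v^4 + v^2*z^2 + z^4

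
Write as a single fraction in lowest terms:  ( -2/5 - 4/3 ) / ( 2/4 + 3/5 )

-52/33

Numerator: -2/5 - 4/3 = -26/15
Denominator: 2/4 + 3/5 = 11/10
Divide: (-26/15) · (10/11) = -52/33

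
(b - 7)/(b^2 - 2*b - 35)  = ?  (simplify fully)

Factor: b^2 - 2*b - 35 = (b + 5)*(b - 7)
Cancel the common factor (b - 7).

1/(b + 5)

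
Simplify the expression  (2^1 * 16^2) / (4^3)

2^1 = 2^1; 16^2 = 2^8; 4^3 = 2^6
Combine exponents: 2^3

2^3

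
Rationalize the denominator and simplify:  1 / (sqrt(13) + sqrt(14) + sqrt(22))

(-4*sqrt(1001) + 5*sqrt(22) + 21*sqrt(14) + 23*sqrt(13))/703

Group as (sqrt(14) + sqrt(22)) + sqrt(13); multiply by (sqrt(14) + sqrt(22)) - sqrt(13), then rationalise the remaining surd.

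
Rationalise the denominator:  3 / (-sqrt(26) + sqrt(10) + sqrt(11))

(15*sqrt(26) + 75*sqrt(11) + 81*sqrt(10) + 12*sqrt(715))/415

Group as (sqrt(10) + sqrt(11)) - sqrt(26); multiply by (sqrt(10) + sqrt(11)) + sqrt(26), then rationalise the remaining surd.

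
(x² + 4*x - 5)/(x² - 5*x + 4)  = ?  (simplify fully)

(x + 5)/(x - 4)

Factor: x² + 4*x - 5 = (x - 1)·(x + 5);  x² - 5*x + 4 = (x - 1)·(x - 4)
Cancel the common factor (x - 1).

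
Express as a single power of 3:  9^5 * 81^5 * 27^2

3^36

9^5 = 3^10; 81^5 = 3^20; 27^2 = 3^6
Combine exponents: 3^36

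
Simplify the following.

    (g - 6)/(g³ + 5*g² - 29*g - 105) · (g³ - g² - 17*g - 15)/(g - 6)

(g + 1)/(g + 7)

Factor: g³ + 5*g² - 29*g - 105 = (g + 3)·(g + 7)·(g - 5);  g³ - g² - 17*g - 15 = (g + 3)·(g + 1)·(g - 5)
Cancel the common factors (g - 5), (g - 6), (g + 3).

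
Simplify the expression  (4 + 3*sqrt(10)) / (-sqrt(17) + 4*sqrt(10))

(4*sqrt(17) + 3*sqrt(170) + 16*sqrt(10) + 120)/143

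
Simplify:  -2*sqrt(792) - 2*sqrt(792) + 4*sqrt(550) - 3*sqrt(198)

2*sqrt(792) = 12*sqrt(22); 2*sqrt(792) = 12*sqrt(22); 4*sqrt(550) = 20*sqrt(22); 3*sqrt(198) = 9*sqrt(22)
Combine: (-12 - 12 + 20 - 9)·sqrt(22) = -13*sqrt(22)

-13*sqrt(22)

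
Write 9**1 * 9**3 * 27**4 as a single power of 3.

3**20

9**1 = 3**2; 9**3 = 3**6; 27**4 = 3**12
Combine exponents: 3**20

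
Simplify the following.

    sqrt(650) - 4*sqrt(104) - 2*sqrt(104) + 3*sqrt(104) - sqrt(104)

-3*sqrt(26)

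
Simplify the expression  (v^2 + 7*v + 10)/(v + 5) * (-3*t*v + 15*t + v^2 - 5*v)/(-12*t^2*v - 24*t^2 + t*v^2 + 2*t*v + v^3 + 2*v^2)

(v - 5)/(4*t + v)

Factor: v^2 + 7*v + 10 = (v + 2)*(v + 5);  -3*t*v + 15*t + v^2 - 5*v = (v - 5)*(-3*t + v);  -12*t^2*v - 24*t^2 + t*v^2 + 2*t*v + v^3 + 2*v^2 = (v + 2)*(-3*t + v)*(4*t + v)
Cancel the common factors (-3*t + v), (v + 5), (v + 2).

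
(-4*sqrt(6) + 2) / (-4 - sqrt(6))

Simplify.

Multiply numerator and denominator by -4 + sqrt(6).
Denominator becomes 10; numerator becomes -32 + 18*sqrt(6).

(-16 + 9*sqrt(6))/5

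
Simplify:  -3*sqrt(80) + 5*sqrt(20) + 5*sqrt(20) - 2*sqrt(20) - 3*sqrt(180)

-14*sqrt(5)

3*sqrt(80) = 12*sqrt(5); 5*sqrt(20) = 10*sqrt(5); 5*sqrt(20) = 10*sqrt(5); 2*sqrt(20) = 4*sqrt(5); 3*sqrt(180) = 18*sqrt(5)
Combine: (-12 + 10 + 10 - 4 - 18)·sqrt(5) = -14*sqrt(5)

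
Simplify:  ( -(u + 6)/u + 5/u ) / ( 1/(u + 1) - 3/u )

(u**2 + 2*u + 1)/(2*u + 3)

Numerator: -(u + 6)/u + 5/u = (-u - 1)/u
Denominator: 1/(u + 1) - 3/u = (-2*u - 3)/(u**2 + u)
Divide: ((-u - 1)/u) · ((u**2 + u)/(-2*u - 3)) = (u**2 + 2*u + 1)/(2*u + 3)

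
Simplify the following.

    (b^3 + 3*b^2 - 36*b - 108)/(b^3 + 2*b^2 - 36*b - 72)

Factor: b^3 + 3*b^2 - 36*b - 108 = (b + 3)*(b + 6)*(b - 6);  b^3 + 2*b^2 - 36*b - 72 = (b - 6)*(b + 2)*(b + 6)
Cancel the common factors (b + 6), (b - 6).

(b + 3)/(b + 2)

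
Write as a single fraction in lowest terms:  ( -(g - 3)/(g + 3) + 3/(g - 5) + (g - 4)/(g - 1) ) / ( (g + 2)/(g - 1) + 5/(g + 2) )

Numerator: -(g - 3)/(g + 3) + 3/(g - 5) + (g - 4)/(g - 1) = (6*g² - 24*g + 66)/(g³ - 3*g² - 13*g + 15)
Denominator: (g + 2)/(g - 1) + 5/(g + 2) = (g² + 9*g - 1)/(g² + g - 2)
Divide: ((6*g² - 24*g + 66)/(g³ - 3*g² - 13*g + 15)) · ((g² + g - 2)/(g² + 9*g - 1)) = (6*g³ - 12*g² + 18*g + 132)/(g⁴ + 7*g³ - 34*g² - 133*g + 15)

(6*g³ - 12*g² + 18*g + 132)/(g⁴ + 7*g³ - 34*g² - 133*g + 15)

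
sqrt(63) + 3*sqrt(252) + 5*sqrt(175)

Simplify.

46*sqrt(7)

sqrt(63) = 3*sqrt(7); 3*sqrt(252) = 18*sqrt(7); 5*sqrt(175) = 25*sqrt(7)
Combine: (3 + 18 + 25)·sqrt(7) = 46*sqrt(7)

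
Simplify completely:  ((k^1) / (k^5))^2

k^(-8)

Inside the bracket: (k^-4)
Raise to the power 2: (k^-8)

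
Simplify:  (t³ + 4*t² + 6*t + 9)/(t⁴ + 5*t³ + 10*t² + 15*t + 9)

Factor: t³ + 4*t² + 6*t + 9 = (t + 3)·(t² + t + 3);  t⁴ + 5*t³ + 10*t² + 15*t + 9 = (t² + t + 3)·(t + 3)·(t + 1)
Cancel the common factors (t² + t + 3), (t + 3).

1/(t + 1)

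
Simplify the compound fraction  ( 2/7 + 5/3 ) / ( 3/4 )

164/63

Numerator: 2/7 + 5/3 = 41/21
Denominator: 3/4 = 3/4
Divide: (41/21) · (4/3) = 164/63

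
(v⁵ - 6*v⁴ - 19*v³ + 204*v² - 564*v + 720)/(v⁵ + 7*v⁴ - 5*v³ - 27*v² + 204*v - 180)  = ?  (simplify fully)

(v² - 9*v + 20)/(v² + 4*v - 5)

Factor: v⁵ - 6*v⁴ - 19*v³ + 204*v² - 564*v + 720 = (v - 4)·(v² - 3*v + 6)·(v - 5)·(v + 6);  v⁵ + 7*v⁴ - 5*v³ - 27*v² + 204*v - 180 = (v + 6)·(v + 5)·(v² - 3*v + 6)·(v - 1)
Cancel the common factors (v² - 3*v + 6), (v + 6).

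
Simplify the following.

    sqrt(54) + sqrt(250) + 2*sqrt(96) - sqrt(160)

sqrt(10) + 11*sqrt(6)

sqrt(54) = 3*sqrt(6); sqrt(250) = 5*sqrt(10); 2*sqrt(96) = 8*sqrt(6); sqrt(160) = 4*sqrt(10)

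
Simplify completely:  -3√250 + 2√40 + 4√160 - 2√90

3√250 = 15*√10; 2√40 = 4*√10; 4√160 = 16*√10; 2√90 = 6*√10
Combine: (-15 + 4 + 16 - 6)·√10 = -√10

-√10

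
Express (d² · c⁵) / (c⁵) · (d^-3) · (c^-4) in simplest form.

1/(c⁴*d)

Quotient: d²
Multiply by (d^-3) · (c^-4): add exponents.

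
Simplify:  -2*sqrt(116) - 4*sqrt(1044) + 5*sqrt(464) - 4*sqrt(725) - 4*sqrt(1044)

2*sqrt(116) = 4*sqrt(29); 4*sqrt(1044) = 24*sqrt(29); 5*sqrt(464) = 20*sqrt(29); 4*sqrt(725) = 20*sqrt(29); 4*sqrt(1044) = 24*sqrt(29)
Combine: (-4 - 24 + 20 - 20 - 24)·sqrt(29) = -52*sqrt(29)

-52*sqrt(29)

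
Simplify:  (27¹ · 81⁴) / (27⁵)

27¹ = 3^3; 81⁴ = 3^16; 27⁵ = 3^15
Combine exponents: 3^4

3^4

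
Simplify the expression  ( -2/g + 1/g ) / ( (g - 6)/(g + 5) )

Numerator: -2/g + 1/g = -1/g
Denominator: (g - 6)/(g + 5) = (g - 6)/(g + 5)
Divide: (-1/g) · ((g + 5)/(g - 6)) = (-g - 5)/(g² - 6*g)

(-g - 5)/(g² - 6*g)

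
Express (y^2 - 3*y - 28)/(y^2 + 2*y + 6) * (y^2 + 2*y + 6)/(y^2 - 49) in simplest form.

Factor: y^2 - 3*y - 28 = (y - 7)*(y + 4);  y^2 - 49 = (y + 7)*(y - 7)
Cancel the common factors (y^2 + 2*y + 6), (y - 7).

(y + 4)/(y + 7)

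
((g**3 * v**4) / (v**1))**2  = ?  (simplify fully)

Inside the bracket: g**3 * v**3
Raise to the power 2: g**6 * v**6

g**6*v**6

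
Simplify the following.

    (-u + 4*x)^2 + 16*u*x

(u + 4*x)^2

After expansion: u^2 + 8*u*x + 16*x^2 — a perfect-square trinomial.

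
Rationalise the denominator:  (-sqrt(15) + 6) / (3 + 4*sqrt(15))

Multiply numerator and denominator by -4*sqrt(15) + 3.
Denominator becomes -231; numerator becomes -27*sqrt(15) + 78.

(-26 + 9*sqrt(15))/77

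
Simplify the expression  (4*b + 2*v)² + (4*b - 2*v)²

32*b² + 8*v²

Binomially expand both and collect terms in (4*b), (2*v).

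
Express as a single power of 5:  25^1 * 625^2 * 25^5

5^20

25^1 = 5^2; 625^2 = 5^8; 25^5 = 5^10
Combine exponents: 5^20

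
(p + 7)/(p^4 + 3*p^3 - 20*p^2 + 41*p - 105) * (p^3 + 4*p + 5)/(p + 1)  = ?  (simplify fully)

Factor: p^4 + 3*p^3 - 20*p^2 + 41*p - 105 = (p + 7)*(p - 3)*(p^2 - p + 5);  p^3 + 4*p + 5 = (p^2 - p + 5)*(p + 1)
Cancel the common factors (p^2 - p + 5), (p + 7), (p + 1).

1/(p - 3)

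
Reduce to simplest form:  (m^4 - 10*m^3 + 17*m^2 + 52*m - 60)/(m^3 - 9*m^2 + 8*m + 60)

m - 1

Factor: m^4 - 10*m^3 + 17*m^2 + 52*m - 60 = (m - 5)*(m - 6)*(m - 1)*(m + 2);  m^3 - 9*m^2 + 8*m + 60 = (m - 6)*(m - 5)*(m + 2)
Cancel the common factors (m - 5), (m - 6), (m + 2).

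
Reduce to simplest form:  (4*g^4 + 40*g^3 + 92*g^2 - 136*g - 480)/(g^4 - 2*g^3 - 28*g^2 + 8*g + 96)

(4*g^2 + 32*g + 60)/(g^2 - 4*g - 12)

Factor: 4*g^4 + 40*g^3 + 92*g^2 - 136*g - 480 = 4*(g + 5)*(g + 3)*(g + 4)*(g - 2);  g^4 - 2*g^3 - 28*g^2 + 8*g + 96 = (g - 2)*(g + 4)*(g + 2)*(g - 6)
Cancel the common factors (g - 2), (g + 4).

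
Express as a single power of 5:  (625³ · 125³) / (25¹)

625³ = 5^12; 125³ = 5^9; 25¹ = 5^2
Combine exponents: 5^19

5^19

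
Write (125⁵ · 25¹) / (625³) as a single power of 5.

5^5

125⁵ = 5^15; 25¹ = 5^2; 625³ = 5^12
Combine exponents: 5^5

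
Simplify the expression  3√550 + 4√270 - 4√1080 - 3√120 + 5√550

3√550 = 15*√22; 4√270 = 12*√30; 4√1080 = 24*√30; 3√120 = 6*√30; 5√550 = 25*√22

-18*√30 + 40*√22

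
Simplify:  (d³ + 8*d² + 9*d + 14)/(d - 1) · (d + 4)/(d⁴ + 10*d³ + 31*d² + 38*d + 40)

(d + 7)/(d² + 4*d - 5)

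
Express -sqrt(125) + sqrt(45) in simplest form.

-2*sqrt(5)

sqrt(125) = 5*sqrt(5); sqrt(45) = 3*sqrt(5)
Combine: (-5 + 3)·sqrt(5) = -2*sqrt(5)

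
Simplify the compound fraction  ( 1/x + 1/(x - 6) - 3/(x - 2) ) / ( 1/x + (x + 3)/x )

Numerator: 1/x + 1/(x - 6) - 3/(x - 2) = (-x² + 8*x + 12)/(x³ - 8*x² + 12*x)
Denominator: 1/x + (x + 3)/x = (x + 4)/x
Divide: ((-x² + 8*x + 12)/(x³ - 8*x² + 12*x)) · (x/(x + 4)) = (-x² + 8*x + 12)/(x³ - 4*x² - 20*x + 48)

(-x² + 8*x + 12)/(x³ - 4*x² - 20*x + 48)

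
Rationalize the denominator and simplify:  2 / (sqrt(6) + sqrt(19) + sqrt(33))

Group as (sqrt(6) + sqrt(19)) + sqrt(33); multiply by (sqrt(6) + sqrt(19)) - sqrt(33), then rationalise the remaining surd.

(-3*sqrt(418) - 4*sqrt(33) + 10*sqrt(19) + 23*sqrt(6))/98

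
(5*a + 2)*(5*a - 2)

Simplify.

Product of conjugates: (P+Q)(P-Q) = P**2 - Q**2.

25*a**2 - 4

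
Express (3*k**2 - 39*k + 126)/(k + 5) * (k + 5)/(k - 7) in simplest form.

Factor: 3*k**2 - 39*k + 126 = 3*(k - 7)*(k - 6)
Cancel the common factors (k - 7), (k + 5).

3*k - 18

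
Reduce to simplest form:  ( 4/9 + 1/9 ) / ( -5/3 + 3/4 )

-20/33

Numerator: 4/9 + 1/9 = 5/9
Denominator: -5/3 + 3/4 = -11/12
Divide: (5/9) · (-12/11) = -20/33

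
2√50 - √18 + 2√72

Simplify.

2√50 = 10*√2; √18 = 3*√2; 2√72 = 12*√2
Combine: (10 - 3 + 12)·√2 = 19*√2

19*√2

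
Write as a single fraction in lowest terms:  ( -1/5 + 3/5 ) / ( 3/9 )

Numerator: -1/5 + 3/5 = 2/5
Denominator: 3/9 = 1/3
Divide: (2/5) · (3) = 6/5

6/5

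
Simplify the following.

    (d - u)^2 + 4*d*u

(d + u)^2

Expand the square and combine the 4*d*u term.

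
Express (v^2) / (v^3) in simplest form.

1/v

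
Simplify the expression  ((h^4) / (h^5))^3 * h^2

Inside the bracket: (h^-1)
Raise to the power 3: (h^-3)
Multiply by h^2: add exponents.

1/h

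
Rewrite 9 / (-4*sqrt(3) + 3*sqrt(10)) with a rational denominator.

(12*sqrt(3) + 9*sqrt(10))/14

Multiply numerator and denominator by 4*sqrt(3) + 3*sqrt(10).
Denominator becomes 42; numerator becomes 36*sqrt(3) + 27*sqrt(10).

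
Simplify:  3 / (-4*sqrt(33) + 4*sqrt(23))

Multiply numerator and denominator by 4*sqrt(23) + 4*sqrt(33).
Denominator becomes -160; numerator becomes 12*sqrt(23) + 12*sqrt(33).

(-3*sqrt(33) - 3*sqrt(23))/40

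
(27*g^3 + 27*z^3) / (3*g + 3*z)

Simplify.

Factor as (a+b)(a^2-ab+b^2) with a=(3*z), b=(3*g).

9*g^2 - 9*g*z + 9*z^2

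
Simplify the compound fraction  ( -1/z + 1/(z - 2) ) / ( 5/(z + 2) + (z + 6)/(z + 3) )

Numerator: -1/z + 1/(z - 2) = 2/(z² - 2*z)
Denominator: 5/(z + 2) + (z + 6)/(z + 3) = (z² + 13*z + 27)/(z² + 5*z + 6)
Divide: (2/(z² - 2*z)) · ((z² + 5*z + 6)/(z² + 13*z + 27)) = (2*z² + 10*z + 12)/(z⁴ + 11*z³ + z² - 54*z)

(2*z² + 10*z + 12)/(z⁴ + 11*z³ + z² - 54*z)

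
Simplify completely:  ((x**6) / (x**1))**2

x**10

Inside the bracket: x**5
Raise to the power 2: x**10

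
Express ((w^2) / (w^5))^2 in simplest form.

w^(-6)

Inside the bracket: (w^-3)
Raise to the power 2: (w^-6)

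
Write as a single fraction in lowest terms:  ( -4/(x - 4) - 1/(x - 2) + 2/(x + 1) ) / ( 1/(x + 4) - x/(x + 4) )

Numerator: -4/(x - 4) - 1/(x - 2) + 2/(x + 1) = (-3*x² - 5*x + 28)/(x³ - 5*x² + 2*x + 8)
Denominator: 1/(x + 4) - x/(x + 4) = (-x + 1)/(x + 4)
Divide: ((-3*x² - 5*x + 28)/(x³ - 5*x² + 2*x + 8)) · ((x + 4)/(-x + 1)) = (3*x³ + 17*x² - 8*x - 112)/(x⁴ - 6*x³ + 7*x² + 6*x - 8)

(3*x³ + 17*x² - 8*x - 112)/(x⁴ - 6*x³ + 7*x² + 6*x - 8)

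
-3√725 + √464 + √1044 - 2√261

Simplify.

3√725 = 15*√29; √464 = 4*√29; √1044 = 6*√29; 2√261 = 6*√29
Combine: (-15 + 4 + 6 - 6)·√29 = -11*√29

-11*√29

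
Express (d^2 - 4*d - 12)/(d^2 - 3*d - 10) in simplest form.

(d - 6)/(d - 5)

Factor: d^2 - 4*d - 12 = (d + 2)*(d - 6);  d^2 - 3*d - 10 = (d - 5)*(d + 2)
Cancel the common factor (d + 2).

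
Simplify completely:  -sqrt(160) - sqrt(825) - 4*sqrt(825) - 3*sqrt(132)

-31*sqrt(33) - 4*sqrt(10)

sqrt(160) = 4*sqrt(10); sqrt(825) = 5*sqrt(33); 4*sqrt(825) = 20*sqrt(33); 3*sqrt(132) = 6*sqrt(33)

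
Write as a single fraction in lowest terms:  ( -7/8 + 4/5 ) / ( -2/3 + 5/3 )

Numerator: -7/8 + 4/5 = -3/40
Denominator: -2/3 + 5/3 = 1
Divide: (-3/40) · (1) = -3/40

-3/40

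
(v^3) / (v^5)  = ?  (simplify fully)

Quotient: (v^-2)

v^(-2)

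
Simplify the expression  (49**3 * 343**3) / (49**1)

7**13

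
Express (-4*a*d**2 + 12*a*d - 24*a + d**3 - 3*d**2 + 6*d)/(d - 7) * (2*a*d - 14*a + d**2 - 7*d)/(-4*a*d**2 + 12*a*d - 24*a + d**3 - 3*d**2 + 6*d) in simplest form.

Factor: -4*a*d**2 + 12*a*d - 24*a + d**3 - 3*d**2 + 6*d = (-4*a + d)*(d**2 - 3*d + 6);  2*a*d - 14*a + d**2 - 7*d = (2*a + d)*(d - 7);  -4*a*d**2 + 12*a*d - 24*a + d**3 - 3*d**2 + 6*d = (-4*a + d)*(d**2 - 3*d + 6)
Cancel the common factors (d**2 - 3*d + 6), (d - 7), (-4*a + d).

2*a + d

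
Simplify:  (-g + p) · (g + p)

-g² + p²

Telescope via difference of squares: (p+g)(p-g) = -g² + p².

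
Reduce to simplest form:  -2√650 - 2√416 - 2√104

-22*√26

2√650 = 10*√26; 2√416 = 8*√26; 2√104 = 4*√26
Combine: (-10 - 8 - 4)·√26 = -22*√26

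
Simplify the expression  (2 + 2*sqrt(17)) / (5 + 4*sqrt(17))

(-2*sqrt(17) + 126)/247

Multiply numerator and denominator by -4*sqrt(17) + 5.
Denominator becomes -247; numerator becomes -126 + 2*sqrt(17).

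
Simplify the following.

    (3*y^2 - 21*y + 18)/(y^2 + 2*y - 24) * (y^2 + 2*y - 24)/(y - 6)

Factor: 3*y^2 - 21*y + 18 = 3*(y - 1)*(y - 6);  y^2 + 2*y - 24 = (y + 6)*(y - 4);  y^2 + 2*y - 24 = (y + 6)*(y - 4)
Cancel the common factors (y - 4), (y - 6), (y + 6).

3*y - 3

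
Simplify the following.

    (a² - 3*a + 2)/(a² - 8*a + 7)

(a - 2)/(a - 7)

Factor: a² - 3*a + 2 = (a - 1)·(a - 2);  a² - 8*a + 7 = (a - 1)·(a - 7)
Cancel the common factor (a - 1).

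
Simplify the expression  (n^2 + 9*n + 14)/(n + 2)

Factor: n^2 + 9*n + 14 = (n + 7)*(n + 2)
Cancel the common factor (n + 2).

n + 7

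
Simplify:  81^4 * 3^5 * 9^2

3^25

81^4 = 3^16; 3^5 = 3^5; 9^2 = 3^4
Combine exponents: 3^25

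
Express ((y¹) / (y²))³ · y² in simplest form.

Inside the bracket: (y^-1)
Raise to the power 3: (y^-3)
Multiply by y²: add exponents.

1/y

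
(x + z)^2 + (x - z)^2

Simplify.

2*x^2 + 2*z^2

Binomially expand both and collect terms in x, z.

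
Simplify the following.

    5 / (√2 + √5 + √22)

(-19*√5 - 25*√2 + 4*√55 + 15*√22)/37

Group as (√2 + √22) + √5; multiply by (√2 + √22) - √5, then rationalise the remaining surd.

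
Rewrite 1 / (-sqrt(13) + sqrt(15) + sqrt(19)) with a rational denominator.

Group as (sqrt(15) + sqrt(19)) - sqrt(13); multiply by (sqrt(15) + sqrt(19)) + sqrt(13), then rationalise the remaining surd.

(-21*sqrt(13) + 9*sqrt(19) + 17*sqrt(15) + 2*sqrt(3705))/699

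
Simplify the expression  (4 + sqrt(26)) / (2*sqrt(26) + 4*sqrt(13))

(-13 - 2*sqrt(26) + 4*sqrt(13) + 13*sqrt(2))/26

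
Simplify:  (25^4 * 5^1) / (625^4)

25^4 = 5^8; 5^1 = 5^1; 625^4 = 5^16
Combine exponents: 5^(-7)

5^(-7)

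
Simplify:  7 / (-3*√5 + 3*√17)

(7*√5 + 7*√17)/36

Multiply numerator and denominator by 3*√5 + 3*√17.
Denominator becomes 108; numerator becomes 21*√5 + 21*√17.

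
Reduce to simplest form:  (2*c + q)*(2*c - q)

Difference of squares with P = 2*c, Q = q.

4*c^2 - q^2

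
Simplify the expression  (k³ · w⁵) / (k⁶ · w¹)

w⁴/k³

Quotient: (k^-3) · w⁴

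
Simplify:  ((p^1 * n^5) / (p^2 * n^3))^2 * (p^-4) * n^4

Inside the bracket: (p^-1) * n^2
Raise to the power 2: (p^-2) * n^4
Multiply by (p^-4) * n^4: add exponents.

n^8/p^6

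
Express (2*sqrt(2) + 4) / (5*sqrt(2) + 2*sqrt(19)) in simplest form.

(-10*sqrt(2) - 10 + 2*sqrt(38) + 4*sqrt(19))/13

Multiply numerator and denominator by -2*sqrt(19) + 5*sqrt(2).
Denominator becomes -26; numerator becomes -8*sqrt(19) - 4*sqrt(38) + 20 + 20*sqrt(2).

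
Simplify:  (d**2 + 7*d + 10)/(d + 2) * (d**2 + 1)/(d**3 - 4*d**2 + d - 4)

Factor: d**2 + 7*d + 10 = (d + 5)*(d + 2);  d**3 - 4*d**2 + d - 4 = (d**2 + 1)*(d - 4)
Cancel the common factors (d**2 + 1), (d + 2).

(d + 5)/(d - 4)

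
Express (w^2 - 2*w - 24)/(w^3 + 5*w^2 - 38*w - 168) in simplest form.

Factor: w^2 - 2*w - 24 = (w - 6)*(w + 4);  w^3 + 5*w^2 - 38*w - 168 = (w - 6)*(w + 7)*(w + 4)
Cancel the common factors (w + 4), (w - 6).

1/(w + 7)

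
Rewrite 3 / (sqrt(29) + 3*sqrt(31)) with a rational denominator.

(-3*sqrt(29) + 9*sqrt(31))/250

Multiply numerator and denominator by -3*sqrt(31) + sqrt(29).
Denominator becomes -250; numerator becomes -9*sqrt(31) + 3*sqrt(29).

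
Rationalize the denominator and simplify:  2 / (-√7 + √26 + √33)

(-26*√7 + 7*√26 + √6006)/182

Group as (√26 + √33) - √7; multiply by (√26 + √33) + √7, then rationalise the remaining surd.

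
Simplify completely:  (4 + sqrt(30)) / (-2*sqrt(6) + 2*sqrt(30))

Multiply numerator and denominator by 2*sqrt(6) + 2*sqrt(30).
Denominator becomes 96; numerator becomes 8*sqrt(6) + 12*sqrt(5) + 8*sqrt(30) + 60.

(2*sqrt(6) + 3*sqrt(5) + 2*sqrt(30) + 15)/24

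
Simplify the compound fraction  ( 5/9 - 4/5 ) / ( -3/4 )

44/135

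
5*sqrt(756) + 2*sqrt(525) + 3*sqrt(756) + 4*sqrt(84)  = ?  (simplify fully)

5*sqrt(756) = 30*sqrt(21); 2*sqrt(525) = 10*sqrt(21); 3*sqrt(756) = 18*sqrt(21); 4*sqrt(84) = 8*sqrt(21)
Combine: (30 + 10 + 18 + 8)·sqrt(21) = 66*sqrt(21)

66*sqrt(21)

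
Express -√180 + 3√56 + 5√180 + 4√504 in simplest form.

√180 = 6*√5; 3√56 = 6*√14; 5√180 = 30*√5; 4√504 = 24*√14

24*√5 + 30*√14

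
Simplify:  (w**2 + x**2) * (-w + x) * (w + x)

Telescope via difference of squares: (x+w)(x-w) = -w**2 + x**2, then repeat with the next factor.

-w**4 + x**4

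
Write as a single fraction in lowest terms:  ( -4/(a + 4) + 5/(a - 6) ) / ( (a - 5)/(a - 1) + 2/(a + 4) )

Numerator: -4/(a + 4) + 5/(a - 6) = (a + 44)/(a^2 - 2*a - 24)
Denominator: (a - 5)/(a - 1) + 2/(a + 4) = (a^2 + a - 22)/(a^2 + 3*a - 4)
Divide: ((a + 44)/(a^2 - 2*a - 24)) · ((a^2 + 3*a - 4)/(a^2 + a - 22)) = (a^2 + 43*a - 44)/(a^3 - 5*a^2 - 28*a + 132)

(a^2 + 43*a - 44)/(a^3 - 5*a^2 - 28*a + 132)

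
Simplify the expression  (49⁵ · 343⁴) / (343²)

7^16

49⁵ = 7^10; 343⁴ = 7^12; 343² = 7^6
Combine exponents: 7^16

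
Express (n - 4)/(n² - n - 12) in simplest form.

1/(n + 3)

Factor: n² - n - 12 = (n - 4)·(n + 3)
Cancel the common factor (n - 4).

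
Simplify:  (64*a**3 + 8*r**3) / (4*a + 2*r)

(4*a)**3 + (2*r)**3 = (4*a + 2*r)(16*a**2 - 8*a*r + 4*r**2).

16*a**2 - 8*a*r + 4*r**2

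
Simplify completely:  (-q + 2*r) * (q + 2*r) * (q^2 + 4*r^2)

Pair the conjugate factors: ((2*r)+q)((2*r)-q) = -q^2 + 4*r^2, then repeat with the next factor.

-q^4 + 16*r^4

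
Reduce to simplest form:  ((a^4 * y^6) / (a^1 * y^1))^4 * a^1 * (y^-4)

a^13*y^16

Inside the bracket: a^3 * y^5
Raise to the power 4: a^12 * y^20
Multiply by a^1 * (y^-4): add exponents.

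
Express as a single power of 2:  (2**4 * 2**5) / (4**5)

2**(-1)

2**4 = 2**4; 2**5 = 2**5; 4**5 = 2**10
Combine exponents: 2**(-1)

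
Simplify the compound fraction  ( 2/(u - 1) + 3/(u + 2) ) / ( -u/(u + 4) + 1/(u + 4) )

Numerator: 2/(u - 1) + 3/(u + 2) = (5*u + 1)/(u² + u - 2)
Denominator: -u/(u + 4) + 1/(u + 4) = (-u + 1)/(u + 4)
Divide: ((5*u + 1)/(u² + u - 2)) · ((u + 4)/(-u + 1)) = (-5*u² - 21*u - 4)/(u³ - 3*u + 2)

(-5*u² - 21*u - 4)/(u³ - 3*u + 2)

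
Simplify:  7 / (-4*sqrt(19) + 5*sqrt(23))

Multiply numerator and denominator by 4*sqrt(19) + 5*sqrt(23).
Denominator becomes 271; numerator becomes 28*sqrt(19) + 35*sqrt(23).

(28*sqrt(19) + 35*sqrt(23))/271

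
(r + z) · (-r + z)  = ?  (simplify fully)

Telescope via difference of squares: (z+r)(z-r) = -r² + z².

-r² + z²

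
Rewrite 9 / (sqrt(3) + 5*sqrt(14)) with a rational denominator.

Multiply numerator and denominator by -5*sqrt(14) + sqrt(3).
Denominator becomes -347; numerator becomes -45*sqrt(14) + 9*sqrt(3).

(-9*sqrt(3) + 45*sqrt(14))/347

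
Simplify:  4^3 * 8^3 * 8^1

4^3 = 2^6; 8^3 = 2^9; 8^1 = 2^3
Combine exponents: 2^18

2^18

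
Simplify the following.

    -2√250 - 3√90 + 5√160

2√250 = 10*√10; 3√90 = 9*√10; 5√160 = 20*√10
Combine: (-10 - 9 + 20)·√10 = √10

√10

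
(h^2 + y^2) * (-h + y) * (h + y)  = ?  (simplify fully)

-h^4 + y^4

Pair the conjugate factors: (y+h)(y-h) = -h^2 + y^2, then repeat with the next factor.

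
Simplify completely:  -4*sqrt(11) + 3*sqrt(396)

14*sqrt(11)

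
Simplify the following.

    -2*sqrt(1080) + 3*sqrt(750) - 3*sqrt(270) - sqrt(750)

-11*sqrt(30)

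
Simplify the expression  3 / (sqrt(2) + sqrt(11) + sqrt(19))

(-3*sqrt(418) - 9*sqrt(19) + 15*sqrt(11) + 42*sqrt(2))/26

Group as (sqrt(2) + sqrt(19)) + sqrt(11); multiply by (sqrt(2) + sqrt(19)) - sqrt(11), then rationalise the remaining surd.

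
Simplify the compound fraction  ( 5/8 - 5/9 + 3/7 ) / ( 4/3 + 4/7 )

251/960

Numerator: 5/8 - 5/9 + 3/7 = 251/504
Denominator: 4/3 + 4/7 = 40/21
Divide: (251/504) · (21/40) = 251/960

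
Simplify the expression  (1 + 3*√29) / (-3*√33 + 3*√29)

Multiply numerator and denominator by 3*√29 + 3*√33.
Denominator becomes -36; numerator becomes 3*√29 + 3*√33 + 261 + 9*√957.

(-3*√957 - 87 - √33 - √29)/12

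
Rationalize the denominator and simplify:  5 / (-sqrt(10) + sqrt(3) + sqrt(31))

(-95*sqrt(3) - 5*sqrt(930) + 60*sqrt(10) + 45*sqrt(31))/102

Group as (sqrt(3) + sqrt(31)) - sqrt(10); multiply by (sqrt(3) + sqrt(31)) + sqrt(10), then rationalise the remaining surd.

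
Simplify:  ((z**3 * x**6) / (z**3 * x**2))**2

Inside the bracket: x**4
Raise to the power 2: x**8

x**8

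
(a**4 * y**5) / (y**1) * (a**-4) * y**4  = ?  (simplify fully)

Quotient: a**4 * y**4
Multiply by (a**-4) * y**4: add exponents.

y**8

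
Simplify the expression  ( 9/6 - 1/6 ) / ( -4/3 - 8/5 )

Numerator: 9/6 - 1/6 = 4/3
Denominator: -4/3 - 8/5 = -44/15
Divide: (4/3) · (-15/44) = -5/11

-5/11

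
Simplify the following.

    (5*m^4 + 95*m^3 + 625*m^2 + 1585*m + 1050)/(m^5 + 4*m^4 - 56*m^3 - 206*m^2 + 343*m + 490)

(5*m + 30)/(m^2 - 9*m + 14)

Factor: 5*m^4 + 95*m^3 + 625*m^2 + 1585*m + 1050 = 5*(m + 7)*(m + 6)*(m + 1)*(m + 5);  m^5 + 4*m^4 - 56*m^3 - 206*m^2 + 343*m + 490 = (m - 7)*(m - 2)*(m + 7)*(m + 1)*(m + 5)
Cancel the common factors (m + 1), (m + 5), (m + 7).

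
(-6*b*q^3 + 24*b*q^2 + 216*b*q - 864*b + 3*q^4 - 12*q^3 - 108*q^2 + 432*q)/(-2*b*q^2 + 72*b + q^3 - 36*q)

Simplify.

3*q - 12

Factor: -6*b*q^3 + 24*b*q^2 + 216*b*q - 864*b + 3*q^4 - 12*q^3 - 108*q^2 + 432*q = 3*(q + 6)*(-2*b + q)*(q - 6)*(q - 4);  -2*b*q^2 + 72*b + q^3 - 36*q = (q + 6)*(q - 6)*(-2*b + q)
Cancel the common factors (q - 6), (q + 6), (-2*b + q).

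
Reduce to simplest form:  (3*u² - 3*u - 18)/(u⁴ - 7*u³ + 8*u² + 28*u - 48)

Factor: 3*u² - 3*u - 18 = 3·(u - 3)·(u + 2);  u⁴ - 7*u³ + 8*u² + 28*u - 48 = (u - 3)·(u - 2)·(u - 4)·(u + 2)
Cancel the common factors (u - 3), (u + 2).

3/(u² - 6*u + 8)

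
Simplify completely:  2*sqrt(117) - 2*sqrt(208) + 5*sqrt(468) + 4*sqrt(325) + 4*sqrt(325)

68*sqrt(13)

2*sqrt(117) = 6*sqrt(13); 2*sqrt(208) = 8*sqrt(13); 5*sqrt(468) = 30*sqrt(13); 4*sqrt(325) = 20*sqrt(13); 4*sqrt(325) = 20*sqrt(13)
Combine: (6 - 8 + 30 + 20 + 20)·sqrt(13) = 68*sqrt(13)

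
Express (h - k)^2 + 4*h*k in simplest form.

(h + k)^2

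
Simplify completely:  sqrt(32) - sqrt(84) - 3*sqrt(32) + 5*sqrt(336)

-8*sqrt(2) + 18*sqrt(21)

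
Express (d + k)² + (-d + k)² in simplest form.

2*d² + 2*k²

Only the even-power cross terms survive.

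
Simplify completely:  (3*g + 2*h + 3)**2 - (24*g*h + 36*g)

Expanding gives 9*g**2 - 12*g*h - 18*g + 4*h**2 + 12*h + 9, a perfect square.

(-3*g + 2*h + 3)**2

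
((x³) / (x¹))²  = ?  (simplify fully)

x⁴

Inside the bracket: x²
Raise to the power 2: x⁴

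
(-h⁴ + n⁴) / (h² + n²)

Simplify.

-h² + n²

Difference of fourth powers: factor out (h² + n²).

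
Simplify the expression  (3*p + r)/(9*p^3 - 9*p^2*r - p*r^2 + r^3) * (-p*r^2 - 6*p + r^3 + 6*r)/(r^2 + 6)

-1/(3*p - r)

Factor: 9*p^3 - 9*p^2*r - p*r^2 + r^3 = (-p + r)*(-3*p + r)*(3*p + r);  -p*r^2 - 6*p + r^3 + 6*r = (r^2 + 6)*(-p + r)
Cancel the common factors (r^2 + 6), (3*p + r), (-p + r).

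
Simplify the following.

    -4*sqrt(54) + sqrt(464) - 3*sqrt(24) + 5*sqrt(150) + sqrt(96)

4*sqrt(54) = 12*sqrt(6); sqrt(464) = 4*sqrt(29); 3*sqrt(24) = 6*sqrt(6); 5*sqrt(150) = 25*sqrt(6); sqrt(96) = 4*sqrt(6)

4*sqrt(29) + 11*sqrt(6)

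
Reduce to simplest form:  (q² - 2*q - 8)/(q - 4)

q + 2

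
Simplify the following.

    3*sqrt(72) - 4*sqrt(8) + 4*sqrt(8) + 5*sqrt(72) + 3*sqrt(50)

63*sqrt(2)

3*sqrt(72) = 18*sqrt(2); 4*sqrt(8) = 8*sqrt(2); 4*sqrt(8) = 8*sqrt(2); 5*sqrt(72) = 30*sqrt(2); 3*sqrt(50) = 15*sqrt(2)
Combine: (18 - 8 + 8 + 30 + 15)·sqrt(2) = 63*sqrt(2)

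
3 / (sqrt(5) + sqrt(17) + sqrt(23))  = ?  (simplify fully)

(-2*sqrt(1955) - sqrt(23) + 11*sqrt(17) + 35*sqrt(5))/113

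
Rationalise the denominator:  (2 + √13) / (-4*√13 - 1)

(-50 - 7*√13)/207

Multiply numerator and denominator by -1 + 4*√13.
Denominator becomes -207; numerator becomes 7*√13 + 50.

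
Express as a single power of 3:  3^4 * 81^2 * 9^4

3^20

3^4 = 3^4; 81^2 = 3^8; 9^4 = 3^8
Combine exponents: 3^20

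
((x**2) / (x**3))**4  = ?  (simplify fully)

Inside the bracket: (x**-1)
Raise to the power 4: (x**-4)

x**(-4)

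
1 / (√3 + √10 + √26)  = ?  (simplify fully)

(-19*√10 - 33*√3 + 4*√195 + 13*√26)/49

Group as (√10 + √26) + √3; multiply by (√10 + √26) - √3, then rationalise the remaining surd.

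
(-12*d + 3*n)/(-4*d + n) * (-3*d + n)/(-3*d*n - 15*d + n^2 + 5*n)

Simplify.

Factor: -12*d + 3*n = 3*(-4*d + n);  -3*d*n - 15*d + n^2 + 5*n = (n + 5)*(-3*d + n)
Cancel the common factors (-3*d + n), (-4*d + n).

3/(n + 5)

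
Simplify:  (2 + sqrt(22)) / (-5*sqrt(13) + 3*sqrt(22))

(-5*sqrt(286) - 66 - 10*sqrt(13) - 6*sqrt(22))/127

Multiply numerator and denominator by 3*sqrt(22) + 5*sqrt(13).
Denominator becomes -127; numerator becomes 6*sqrt(22) + 10*sqrt(13) + 66 + 5*sqrt(286).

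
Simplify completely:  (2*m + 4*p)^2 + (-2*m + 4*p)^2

Only the even-power cross terms survive.

8*m^2 + 32*p^2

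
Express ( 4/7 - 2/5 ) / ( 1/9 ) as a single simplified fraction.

54/35

Numerator: 4/7 - 2/5 = 6/35
Denominator: 1/9 = 1/9
Divide: (6/35) · (9) = 54/35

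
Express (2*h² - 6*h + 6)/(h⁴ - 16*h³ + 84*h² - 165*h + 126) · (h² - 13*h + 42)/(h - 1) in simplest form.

2/(h - 1)

Factor: 2*h² - 6*h + 6 = 2·(h² - 3*h + 3);  h⁴ - 16*h³ + 84*h² - 165*h + 126 = (h - 7)·(h² - 3*h + 3)·(h - 6);  h² - 13*h + 42 = (h - 7)·(h - 6)
Cancel the common factors (h² - 3*h + 3), (h - 6), (h - 7).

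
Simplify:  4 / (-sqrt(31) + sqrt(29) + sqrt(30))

(-14*sqrt(31) + 15*sqrt(30) + 16*sqrt(29) + sqrt(26970))/337

Group as (sqrt(29) + sqrt(30)) - sqrt(31); multiply by (sqrt(29) + sqrt(30)) + sqrt(31), then rationalise the remaining surd.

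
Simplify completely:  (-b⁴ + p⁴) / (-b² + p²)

-b⁴ + p⁴ factors as (-b + p)*(b + p)*(b² + p²).

b² + p²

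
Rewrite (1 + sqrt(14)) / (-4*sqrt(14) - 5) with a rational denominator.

Multiply numerator and denominator by -5 + 4*sqrt(14).
Denominator becomes -199; numerator becomes -sqrt(14) + 51.

(-51 + sqrt(14))/199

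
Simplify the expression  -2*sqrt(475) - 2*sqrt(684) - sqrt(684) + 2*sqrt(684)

-16*sqrt(19)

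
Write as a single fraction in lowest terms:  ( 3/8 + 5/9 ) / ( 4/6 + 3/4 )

67/102

Numerator: 3/8 + 5/9 = 67/72
Denominator: 4/6 + 3/4 = 17/12
Divide: (67/72) · (12/17) = 67/102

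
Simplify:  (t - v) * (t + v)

Pair the conjugate factors: (t+v)(t-v) = t^2 - v^2.

t^2 - v^2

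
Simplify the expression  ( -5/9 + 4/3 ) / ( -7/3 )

Numerator: -5/9 + 4/3 = 7/9
Denominator: -7/3 = -7/3
Divide: (7/9) · (-3/7) = -1/3

-1/3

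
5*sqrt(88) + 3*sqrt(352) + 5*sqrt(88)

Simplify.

32*sqrt(22)

5*sqrt(88) = 10*sqrt(22); 3*sqrt(352) = 12*sqrt(22); 5*sqrt(88) = 10*sqrt(22)
Combine: (10 + 12 + 10)·sqrt(22) = 32*sqrt(22)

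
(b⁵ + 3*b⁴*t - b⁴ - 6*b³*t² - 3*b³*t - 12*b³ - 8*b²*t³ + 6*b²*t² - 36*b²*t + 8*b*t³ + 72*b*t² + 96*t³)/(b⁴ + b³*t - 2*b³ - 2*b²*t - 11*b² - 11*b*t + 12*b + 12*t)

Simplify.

Factor: b⁵ + 3*b⁴*t - b⁴ - 6*b³*t² - 3*b³*t - 12*b³ - 8*b²*t³ + 6*b²*t² - 36*b²*t + 8*b*t³ + 72*b*t² + 96*t³ = (b - 2*t)·(b + t)·(b + 3)·(b - 4)·(b + 4*t);  b⁴ + b³*t - 2*b³ - 2*b²*t - 11*b² - 11*b*t + 12*b + 12*t = (b + 3)·(b + t)·(b - 4)·(b - 1)
Cancel the common factors (b - 4), (b + t), (b + 3).

(b² + 2*b*t - 8*t²)/(b - 1)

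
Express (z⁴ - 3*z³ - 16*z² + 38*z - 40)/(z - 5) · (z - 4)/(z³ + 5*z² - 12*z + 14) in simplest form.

(z² - 16)/(z + 7)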